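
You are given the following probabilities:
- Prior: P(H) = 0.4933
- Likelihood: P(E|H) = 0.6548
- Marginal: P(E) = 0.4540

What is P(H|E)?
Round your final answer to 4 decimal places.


Using Bayes' theorem:

P(H|E) = P(E|H) × P(H) / P(E)
       = 0.6548 × 0.4933 / 0.4540
       = 0.32301284 / 0.4540
       = 0.7115

The evidence strengthens our belief in H.
Prior: 0.4933 → Posterior: 0.7115


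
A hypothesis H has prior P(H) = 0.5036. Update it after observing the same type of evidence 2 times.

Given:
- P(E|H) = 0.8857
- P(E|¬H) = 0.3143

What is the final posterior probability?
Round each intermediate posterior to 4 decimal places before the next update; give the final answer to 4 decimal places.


Sequential Bayesian updating:

Initial prior: P(H) = 0.5036

Update 1:
  P(E) = 0.8857 × 0.5036 + 0.3143 × 0.4964 = 0.44603852 + 0.15601852 = 0.60205704
  P(H|E) = 0.44603852 / 0.60205704 = 0.7409

Update 2:
  P(E) = 0.8857 × 0.7409 + 0.3143 × 0.2591 = 0.65621513 + 0.08143513 = 0.73765026
  P(H|E) = 0.65621513 / 0.73765026 = 0.8896

Final posterior: 0.8896


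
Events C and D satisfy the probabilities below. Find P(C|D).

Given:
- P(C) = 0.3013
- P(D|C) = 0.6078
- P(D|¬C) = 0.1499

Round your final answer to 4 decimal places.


Bayes' theorem: P(C|D) = P(D|C) × P(C) / P(D)

Step 1: Calculate P(D) using law of total probability
P(D) = P(D|C)P(C) + P(D|¬C)P(¬C)
     = 0.6078 × 0.3013 + 0.1499 × 0.6987
     = 0.18313014 + 0.10473513
     = 0.28786527

Step 2: Apply Bayes' theorem
P(C|D) = P(D|C) × P(C) / P(D)
       = 0.18313014 / 0.28786527
       = 0.6362


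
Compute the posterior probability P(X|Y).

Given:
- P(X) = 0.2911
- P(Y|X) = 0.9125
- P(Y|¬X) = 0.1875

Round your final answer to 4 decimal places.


Bayes' theorem: P(X|Y) = P(Y|X) × P(X) / P(Y)

Step 1: Calculate P(Y) using law of total probability
P(Y) = P(Y|X)P(X) + P(Y|¬X)P(¬X)
     = 0.9125 × 0.2911 + 0.1875 × 0.7089
     = 0.26562875 + 0.13291875
     = 0.39854750

Step 2: Apply Bayes' theorem
P(X|Y) = P(Y|X) × P(X) / P(Y)
       = 0.26562875 / 0.39854750
       = 0.6665


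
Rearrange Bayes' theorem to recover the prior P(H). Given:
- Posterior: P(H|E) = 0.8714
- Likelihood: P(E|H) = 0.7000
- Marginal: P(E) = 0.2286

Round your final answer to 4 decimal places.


From Bayes' theorem: P(H|E) = P(E|H) × P(H) / P(E)

Rearranging for P(H):
P(H) = P(H|E) × P(E) / P(E|H)
     = 0.8714 × 0.2286 / 0.7000
     = 0.19920204 / 0.7000
     = 0.2846


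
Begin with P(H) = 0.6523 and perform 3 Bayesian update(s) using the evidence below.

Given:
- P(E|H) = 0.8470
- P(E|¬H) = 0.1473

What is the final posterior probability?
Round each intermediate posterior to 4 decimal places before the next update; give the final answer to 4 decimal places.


Sequential Bayesian updating:

Initial prior: P(H) = 0.6523

Update 1:
  P(E) = 0.8470 × 0.6523 + 0.1473 × 0.3477 = 0.55249810 + 0.05121621 = 0.60371431
  P(H|E) = 0.55249810 / 0.60371431 = 0.9152

Update 2:
  P(E) = 0.8470 × 0.9152 + 0.1473 × 0.0848 = 0.77517440 + 0.01249104 = 0.78766544
  P(H|E) = 0.77517440 / 0.78766544 = 0.9841

Update 3:
  P(E) = 0.8470 × 0.9841 + 0.1473 × 0.0159 = 0.83353270 + 0.00234207 = 0.83587477
  P(H|E) = 0.83353270 / 0.83587477 = 0.9972

Final posterior: 0.9972


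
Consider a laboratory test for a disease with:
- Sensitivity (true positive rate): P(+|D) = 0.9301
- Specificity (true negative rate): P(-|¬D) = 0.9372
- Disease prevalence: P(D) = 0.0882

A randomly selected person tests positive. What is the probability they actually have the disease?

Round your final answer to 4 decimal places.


Let D = has disease, + = positive test

Given:
- P(D) = 0.0882 (prevalence)
- P(+|D) = 0.9301 (sensitivity)
- P(-|¬D) = 0.9372 (specificity)
- P(+|¬D) = 0.0628 (false positive rate = 1 - specificity)

Step 1: Find P(+)
P(+) = P(+|D)P(D) + P(+|¬D)P(¬D)
     = 0.9301 × 0.0882 + 0.0628 × 0.9118
     = 0.08203482 + 0.05726104
     = 0.13929586

Step 2: Apply Bayes' theorem for P(D|+)
P(D|+) = P(+|D)P(D) / P(+)
       = 0.08203482 / 0.13929586
       = 0.5889


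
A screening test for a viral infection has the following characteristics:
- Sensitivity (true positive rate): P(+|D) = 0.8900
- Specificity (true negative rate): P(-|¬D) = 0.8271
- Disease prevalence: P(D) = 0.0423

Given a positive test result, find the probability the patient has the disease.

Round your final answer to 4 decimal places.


Let D = has disease, + = positive test

Given:
- P(D) = 0.0423 (prevalence)
- P(+|D) = 0.8900 (sensitivity)
- P(-|¬D) = 0.8271 (specificity)
- P(+|¬D) = 0.1729 (false positive rate = 1 - specificity)

Step 1: Find P(+)
P(+) = P(+|D)P(D) + P(+|¬D)P(¬D)
     = 0.8900 × 0.0423 + 0.1729 × 0.9577
     = 0.03764700 + 0.16558633
     = 0.20323333

Step 2: Apply Bayes' theorem for P(D|+)
P(D|+) = P(+|D)P(D) / P(+)
       = 0.03764700 / 0.20323333
       = 0.1852


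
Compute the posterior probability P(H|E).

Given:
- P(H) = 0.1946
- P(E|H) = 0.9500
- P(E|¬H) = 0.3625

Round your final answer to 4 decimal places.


Bayes' theorem: P(H|E) = P(E|H) × P(H) / P(E)

Step 1: Calculate P(E) using law of total probability
P(E) = P(E|H)P(H) + P(E|¬H)P(¬H)
     = 0.9500 × 0.1946 + 0.3625 × 0.8054
     = 0.18487000 + 0.29195750
     = 0.47682750

Step 2: Apply Bayes' theorem
P(H|E) = P(E|H) × P(H) / P(E)
       = 0.18487000 / 0.47682750
       = 0.3877


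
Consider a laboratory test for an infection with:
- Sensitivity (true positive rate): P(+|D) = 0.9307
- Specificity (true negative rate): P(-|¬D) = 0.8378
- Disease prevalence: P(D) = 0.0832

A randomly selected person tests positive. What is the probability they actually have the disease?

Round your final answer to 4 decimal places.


Let D = has disease, + = positive test

Given:
- P(D) = 0.0832 (prevalence)
- P(+|D) = 0.9307 (sensitivity)
- P(-|¬D) = 0.8378 (specificity)
- P(+|¬D) = 0.1622 (false positive rate = 1 - specificity)

Step 1: Find P(+)
P(+) = P(+|D)P(D) + P(+|¬D)P(¬D)
     = 0.9307 × 0.0832 + 0.1622 × 0.9168
     = 0.07743424 + 0.14870496
     = 0.22613920

Step 2: Apply Bayes' theorem for P(D|+)
P(D|+) = P(+|D)P(D) / P(+)
       = 0.07743424 / 0.22613920
       = 0.3424


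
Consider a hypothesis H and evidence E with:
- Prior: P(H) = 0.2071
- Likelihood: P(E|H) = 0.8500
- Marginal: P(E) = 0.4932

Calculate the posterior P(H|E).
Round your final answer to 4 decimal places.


Using Bayes' theorem:

P(H|E) = P(E|H) × P(H) / P(E)
       = 0.8500 × 0.2071 / 0.4932
       = 0.17603500 / 0.4932
       = 0.3569

The evidence strengthens our belief in H.
Prior: 0.2071 → Posterior: 0.3569


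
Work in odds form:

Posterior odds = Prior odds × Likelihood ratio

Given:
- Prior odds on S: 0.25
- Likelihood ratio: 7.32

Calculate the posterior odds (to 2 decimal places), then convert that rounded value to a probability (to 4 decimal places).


Step 1: Calculate posterior odds
Posterior odds = Prior odds × LR
               = 0.25 × 7.32
               = 1.83

Step 2: Convert to probability
P(S|E) = Posterior odds / (1 + Posterior odds)
       = 1.83 / (1 + 1.83)
       = 1.83 / 2.83
       = 0.6466

The evidence increased P(S) from 0.2000 to 0.6466.


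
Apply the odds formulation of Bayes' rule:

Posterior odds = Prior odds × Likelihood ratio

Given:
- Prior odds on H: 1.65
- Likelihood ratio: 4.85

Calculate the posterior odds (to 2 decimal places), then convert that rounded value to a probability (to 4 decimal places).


Step 1: Calculate posterior odds
Posterior odds = Prior odds × LR
               = 1.65 × 4.85
               = 8.00

Step 2: Convert to probability
P(H|E) = Posterior odds / (1 + Posterior odds)
       = 8.00 / (1 + 8.00)
       = 8.00 / 9.00
       = 0.8889

The evidence increased P(H) from 0.6226 to 0.8889.


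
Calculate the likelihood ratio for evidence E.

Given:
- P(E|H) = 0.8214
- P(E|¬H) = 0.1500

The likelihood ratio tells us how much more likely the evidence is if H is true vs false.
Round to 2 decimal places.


Likelihood Ratio (LR) = P(E|H) / P(E|¬H)

LR = 0.8214 / 0.1500
   = 5.48

The evidence is 5.48 times more likely if H is true than if H is false.
Since LR > 1, the evidence supports H over ¬H.


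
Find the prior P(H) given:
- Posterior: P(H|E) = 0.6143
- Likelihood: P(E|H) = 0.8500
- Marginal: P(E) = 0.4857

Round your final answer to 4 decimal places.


From Bayes' theorem: P(H|E) = P(E|H) × P(H) / P(E)

Rearranging for P(H):
P(H) = P(H|E) × P(E) / P(E|H)
     = 0.6143 × 0.4857 / 0.8500
     = 0.29836551 / 0.8500
     = 0.3510


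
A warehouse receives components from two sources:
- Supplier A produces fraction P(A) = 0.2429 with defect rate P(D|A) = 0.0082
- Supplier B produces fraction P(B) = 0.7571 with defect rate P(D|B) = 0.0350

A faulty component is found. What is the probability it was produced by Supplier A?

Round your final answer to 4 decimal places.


Let A = from Supplier A, D = faulty

Given:
- P(A) = 0.2429, P(B) = 0.7571
- P(D|A) = 0.0082, P(D|B) = 0.0350

Step 1: Find P(D)
P(D) = P(D|A)P(A) + P(D|B)P(B)
     = 0.0082 × 0.2429 + 0.0350 × 0.7571
     = 0.00199178 + 0.02649850
     = 0.02849028

Step 2: Apply Bayes' theorem
P(A|D) = P(D|A)P(A) / P(D)
       = 0.00199178 / 0.02849028
       = 0.0699


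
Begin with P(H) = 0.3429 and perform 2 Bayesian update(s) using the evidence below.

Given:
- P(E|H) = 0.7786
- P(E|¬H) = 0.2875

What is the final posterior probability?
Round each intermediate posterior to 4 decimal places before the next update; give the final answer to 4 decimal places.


Sequential Bayesian updating:

Initial prior: P(H) = 0.3429

Update 1:
  P(E) = 0.7786 × 0.3429 + 0.2875 × 0.6571 = 0.26698194 + 0.18891625 = 0.45589819
  P(H|E) = 0.26698194 / 0.45589819 = 0.5856

Update 2:
  P(E) = 0.7786 × 0.5856 + 0.2875 × 0.4144 = 0.45594816 + 0.11914000 = 0.57508816
  P(H|E) = 0.45594816 / 0.57508816 = 0.7928

Final posterior: 0.7928


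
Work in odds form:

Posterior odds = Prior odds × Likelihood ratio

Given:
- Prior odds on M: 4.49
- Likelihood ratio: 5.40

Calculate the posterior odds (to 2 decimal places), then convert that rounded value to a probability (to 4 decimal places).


Step 1: Calculate posterior odds
Posterior odds = Prior odds × LR
               = 4.49 × 5.40
               = 24.25

Step 2: Convert to probability
P(M|E) = Posterior odds / (1 + Posterior odds)
       = 24.25 / (1 + 24.25)
       = 24.25 / 25.25
       = 0.9604

The evidence increased P(M) from 0.8179 to 0.9604.


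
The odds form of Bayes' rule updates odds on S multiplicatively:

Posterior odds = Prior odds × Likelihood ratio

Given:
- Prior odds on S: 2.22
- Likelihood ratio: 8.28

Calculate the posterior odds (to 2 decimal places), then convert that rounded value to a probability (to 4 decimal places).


Step 1: Calculate posterior odds
Posterior odds = Prior odds × LR
               = 2.22 × 8.28
               = 18.38

Step 2: Convert to probability
P(S|E) = Posterior odds / (1 + Posterior odds)
       = 18.38 / (1 + 18.38)
       = 18.38 / 19.38
       = 0.9484

The evidence increased P(S) from 0.6894 to 0.9484.


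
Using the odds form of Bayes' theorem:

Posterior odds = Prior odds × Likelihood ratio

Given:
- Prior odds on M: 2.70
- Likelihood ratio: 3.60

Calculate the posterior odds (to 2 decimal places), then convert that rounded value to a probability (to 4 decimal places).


Step 1: Calculate posterior odds
Posterior odds = Prior odds × LR
               = 2.70 × 3.60
               = 9.72

Step 2: Convert to probability
P(M|E) = Posterior odds / (1 + Posterior odds)
       = 9.72 / (1 + 9.72)
       = 9.72 / 10.72
       = 0.9067

The evidence increased P(M) from 0.7297 to 0.9067.


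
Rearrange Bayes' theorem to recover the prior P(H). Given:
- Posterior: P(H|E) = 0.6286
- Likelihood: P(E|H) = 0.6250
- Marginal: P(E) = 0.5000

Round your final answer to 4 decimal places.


From Bayes' theorem: P(H|E) = P(E|H) × P(H) / P(E)

Rearranging for P(H):
P(H) = P(H|E) × P(E) / P(E|H)
     = 0.6286 × 0.5000 / 0.6250
     = 0.31430000 / 0.6250
     = 0.5029


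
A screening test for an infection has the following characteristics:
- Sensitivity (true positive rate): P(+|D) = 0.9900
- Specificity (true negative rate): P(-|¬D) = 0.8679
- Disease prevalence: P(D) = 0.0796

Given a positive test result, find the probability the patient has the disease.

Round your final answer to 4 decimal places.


Let D = has disease, + = positive test

Given:
- P(D) = 0.0796 (prevalence)
- P(+|D) = 0.9900 (sensitivity)
- P(-|¬D) = 0.8679 (specificity)
- P(+|¬D) = 0.1321 (false positive rate = 1 - specificity)

Step 1: Find P(+)
P(+) = P(+|D)P(D) + P(+|¬D)P(¬D)
     = 0.9900 × 0.0796 + 0.1321 × 0.9204
     = 0.07880400 + 0.12158484
     = 0.20038884

Step 2: Apply Bayes' theorem for P(D|+)
P(D|+) = P(+|D)P(D) / P(+)
       = 0.07880400 / 0.20038884
       = 0.3933


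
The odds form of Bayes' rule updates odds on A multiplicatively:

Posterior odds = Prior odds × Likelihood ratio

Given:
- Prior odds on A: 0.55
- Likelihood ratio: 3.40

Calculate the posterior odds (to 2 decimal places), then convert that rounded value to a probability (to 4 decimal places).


Step 1: Calculate posterior odds
Posterior odds = Prior odds × LR
               = 0.55 × 3.40
               = 1.87

Step 2: Convert to probability
P(A|E) = Posterior odds / (1 + Posterior odds)
       = 1.87 / (1 + 1.87)
       = 1.87 / 2.87
       = 0.6516

The evidence increased P(A) from 0.3548 to 0.6516.


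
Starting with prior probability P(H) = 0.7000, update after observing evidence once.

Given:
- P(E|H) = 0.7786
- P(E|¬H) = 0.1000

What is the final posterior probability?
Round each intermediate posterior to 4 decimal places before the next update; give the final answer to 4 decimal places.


Sequential Bayesian updating:

Initial prior: P(H) = 0.7000

Update 1:
  P(E) = 0.7786 × 0.7000 + 0.1000 × 0.3000 = 0.54502000 + 0.03000000 = 0.57502000
  P(H|E) = 0.54502000 / 0.57502000 = 0.9478

Final posterior: 0.9478


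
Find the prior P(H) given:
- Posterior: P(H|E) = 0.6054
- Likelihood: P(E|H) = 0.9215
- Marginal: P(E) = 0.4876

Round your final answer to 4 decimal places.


From Bayes' theorem: P(H|E) = P(E|H) × P(H) / P(E)

Rearranging for P(H):
P(H) = P(H|E) × P(E) / P(E|H)
     = 0.6054 × 0.4876 / 0.9215
     = 0.29519304 / 0.9215
     = 0.3203


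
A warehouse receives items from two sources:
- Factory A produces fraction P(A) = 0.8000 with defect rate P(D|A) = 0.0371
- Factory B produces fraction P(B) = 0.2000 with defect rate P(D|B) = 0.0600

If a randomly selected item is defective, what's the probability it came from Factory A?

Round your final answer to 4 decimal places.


Let A = from Factory A, D = defective

Given:
- P(A) = 0.8000, P(B) = 0.2000
- P(D|A) = 0.0371, P(D|B) = 0.0600

Step 1: Find P(D)
P(D) = P(D|A)P(A) + P(D|B)P(B)
     = 0.0371 × 0.8000 + 0.0600 × 0.2000
     = 0.02968000 + 0.01200000
     = 0.04168000

Step 2: Apply Bayes' theorem
P(A|D) = P(D|A)P(A) / P(D)
       = 0.02968000 / 0.04168000
       = 0.7121


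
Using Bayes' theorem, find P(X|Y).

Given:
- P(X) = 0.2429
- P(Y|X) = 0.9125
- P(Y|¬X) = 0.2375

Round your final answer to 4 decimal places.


Bayes' theorem: P(X|Y) = P(Y|X) × P(X) / P(Y)

Step 1: Calculate P(Y) using law of total probability
P(Y) = P(Y|X)P(X) + P(Y|¬X)P(¬X)
     = 0.9125 × 0.2429 + 0.2375 × 0.7571
     = 0.22164625 + 0.17981125
     = 0.40145750

Step 2: Apply Bayes' theorem
P(X|Y) = P(Y|X) × P(X) / P(Y)
       = 0.22164625 / 0.40145750
       = 0.5521


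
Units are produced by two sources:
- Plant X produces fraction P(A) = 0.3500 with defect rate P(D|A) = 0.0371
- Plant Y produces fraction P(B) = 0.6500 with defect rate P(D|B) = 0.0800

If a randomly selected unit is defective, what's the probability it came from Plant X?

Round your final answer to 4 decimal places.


Let A = from Plant X, D = defective

Given:
- P(A) = 0.3500, P(B) = 0.6500
- P(D|A) = 0.0371, P(D|B) = 0.0800

Step 1: Find P(D)
P(D) = P(D|A)P(A) + P(D|B)P(B)
     = 0.0371 × 0.3500 + 0.0800 × 0.6500
     = 0.01298500 + 0.05200000
     = 0.06498500

Step 2: Apply Bayes' theorem
P(A|D) = P(D|A)P(A) / P(D)
       = 0.01298500 / 0.06498500
       = 0.1998


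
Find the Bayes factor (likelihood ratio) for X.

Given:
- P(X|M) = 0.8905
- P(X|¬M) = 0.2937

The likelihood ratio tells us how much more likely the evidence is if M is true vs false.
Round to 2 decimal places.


Likelihood Ratio (LR) = P(X|M) / P(X|¬M)

LR = 0.8905 / 0.2937
   = 3.03

The evidence is 3.03 times more likely if M is true than if M is false.
LR > 1, so observing X raises the odds in favor of M.


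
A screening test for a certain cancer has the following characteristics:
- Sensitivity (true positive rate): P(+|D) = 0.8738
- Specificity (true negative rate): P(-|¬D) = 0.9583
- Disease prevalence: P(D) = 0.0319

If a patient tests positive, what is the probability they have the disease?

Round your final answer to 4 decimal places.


Let D = has disease, + = positive test

Given:
- P(D) = 0.0319 (prevalence)
- P(+|D) = 0.8738 (sensitivity)
- P(-|¬D) = 0.9583 (specificity)
- P(+|¬D) = 0.0417 (false positive rate = 1 - specificity)

Step 1: Find P(+)
P(+) = P(+|D)P(D) + P(+|¬D)P(¬D)
     = 0.8738 × 0.0319 + 0.0417 × 0.9681
     = 0.02787422 + 0.04036977
     = 0.06824399

Step 2: Apply Bayes' theorem for P(D|+)
P(D|+) = P(+|D)P(D) / P(+)
       = 0.02787422 / 0.06824399
       = 0.4084


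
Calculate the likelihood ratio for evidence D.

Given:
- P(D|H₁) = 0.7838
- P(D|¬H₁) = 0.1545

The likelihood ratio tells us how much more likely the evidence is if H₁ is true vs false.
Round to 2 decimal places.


Likelihood Ratio (LR) = P(D|H₁) / P(D|¬H₁)

LR = 0.7838 / 0.1545
   = 5.07

The evidence is 5.07 times more likely if H₁ is true than if H₁ is false.
Because LR exceeds 1, D is evidence for H₁.


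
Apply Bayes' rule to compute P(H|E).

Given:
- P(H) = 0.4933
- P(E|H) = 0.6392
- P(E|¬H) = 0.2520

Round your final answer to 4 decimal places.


Bayes' theorem: P(H|E) = P(E|H) × P(H) / P(E)

Step 1: Calculate P(E) using law of total probability
P(E) = P(E|H)P(H) + P(E|¬H)P(¬H)
     = 0.6392 × 0.4933 + 0.2520 × 0.5067
     = 0.31531736 + 0.12768840
     = 0.44300576

Step 2: Apply Bayes' theorem
P(H|E) = P(E|H) × P(H) / P(E)
       = 0.31531736 / 0.44300576
       = 0.7118


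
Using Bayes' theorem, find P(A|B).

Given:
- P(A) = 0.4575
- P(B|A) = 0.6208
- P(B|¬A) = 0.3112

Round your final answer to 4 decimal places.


Bayes' theorem: P(A|B) = P(B|A) × P(A) / P(B)

Step 1: Calculate P(B) using law of total probability
P(B) = P(B|A)P(A) + P(B|¬A)P(¬A)
     = 0.6208 × 0.4575 + 0.3112 × 0.5425
     = 0.28401600 + 0.16882600
     = 0.45284200

Step 2: Apply Bayes' theorem
P(A|B) = P(B|A) × P(A) / P(B)
       = 0.28401600 / 0.45284200
       = 0.6272


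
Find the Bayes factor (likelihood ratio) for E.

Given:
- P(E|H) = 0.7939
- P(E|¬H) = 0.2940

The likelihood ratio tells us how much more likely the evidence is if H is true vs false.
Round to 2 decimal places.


Likelihood Ratio (LR) = P(E|H) / P(E|¬H)

LR = 0.7939 / 0.2940
   = 2.70

The evidence is 2.70 times more likely if H is true than if H is false.
Because LR exceeds 1, E is evidence for H.


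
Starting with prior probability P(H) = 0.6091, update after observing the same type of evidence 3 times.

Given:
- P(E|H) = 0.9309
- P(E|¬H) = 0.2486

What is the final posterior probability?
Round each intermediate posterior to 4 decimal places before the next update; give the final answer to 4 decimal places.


Sequential Bayesian updating:

Initial prior: P(H) = 0.6091

Update 1:
  P(E) = 0.9309 × 0.6091 + 0.2486 × 0.3909 = 0.56701119 + 0.09717774 = 0.66418893
  P(H|E) = 0.56701119 / 0.66418893 = 0.8537

Update 2:
  P(E) = 0.9309 × 0.8537 + 0.2486 × 0.1463 = 0.79470933 + 0.03637018 = 0.83107951
  P(H|E) = 0.79470933 / 0.83107951 = 0.9562

Update 3:
  P(E) = 0.9309 × 0.9562 + 0.2486 × 0.0438 = 0.89012658 + 0.01088868 = 0.90101526
  P(H|E) = 0.89012658 / 0.90101526 = 0.9879

Final posterior: 0.9879


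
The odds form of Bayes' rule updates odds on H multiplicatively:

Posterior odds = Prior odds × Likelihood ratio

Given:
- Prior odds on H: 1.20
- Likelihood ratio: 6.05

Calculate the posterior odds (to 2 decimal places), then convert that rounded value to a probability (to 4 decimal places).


Step 1: Calculate posterior odds
Posterior odds = Prior odds × LR
               = 1.20 × 6.05
               = 7.26

Step 2: Convert to probability
P(H|E) = Posterior odds / (1 + Posterior odds)
       = 7.26 / (1 + 7.26)
       = 7.26 / 8.26
       = 0.8789

The evidence increased P(H) from 0.5455 to 0.8789.


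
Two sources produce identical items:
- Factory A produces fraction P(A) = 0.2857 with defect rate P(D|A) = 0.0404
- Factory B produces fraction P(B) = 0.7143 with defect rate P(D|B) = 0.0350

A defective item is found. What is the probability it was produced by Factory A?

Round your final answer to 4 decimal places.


Let A = from Factory A, D = defective

Given:
- P(A) = 0.2857, P(B) = 0.7143
- P(D|A) = 0.0404, P(D|B) = 0.0350

Step 1: Find P(D)
P(D) = P(D|A)P(A) + P(D|B)P(B)
     = 0.0404 × 0.2857 + 0.0350 × 0.7143
     = 0.01154228 + 0.02500050
     = 0.03654278

Step 2: Apply Bayes' theorem
P(A|D) = P(D|A)P(A) / P(D)
       = 0.01154228 / 0.03654278
       = 0.3159


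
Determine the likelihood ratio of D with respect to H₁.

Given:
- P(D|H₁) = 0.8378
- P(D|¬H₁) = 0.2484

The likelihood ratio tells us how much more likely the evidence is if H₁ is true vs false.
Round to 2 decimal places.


Likelihood Ratio (LR) = P(D|H₁) / P(D|¬H₁)

LR = 0.8378 / 0.2484
   = 3.37

The evidence is 3.37 times more likely if H₁ is true than if H₁ is false.
Since LR > 1, the evidence supports H₁ over ¬H₁.


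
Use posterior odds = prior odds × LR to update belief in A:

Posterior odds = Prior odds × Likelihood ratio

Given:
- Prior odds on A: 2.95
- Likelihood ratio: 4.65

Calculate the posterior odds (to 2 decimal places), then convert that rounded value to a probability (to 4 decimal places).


Step 1: Calculate posterior odds
Posterior odds = Prior odds × LR
               = 2.95 × 4.65
               = 13.72

Step 2: Convert to probability
P(A|E) = Posterior odds / (1 + Posterior odds)
       = 13.72 / (1 + 13.72)
       = 13.72 / 14.72
       = 0.9321

The evidence increased P(A) from 0.7468 to 0.9321.


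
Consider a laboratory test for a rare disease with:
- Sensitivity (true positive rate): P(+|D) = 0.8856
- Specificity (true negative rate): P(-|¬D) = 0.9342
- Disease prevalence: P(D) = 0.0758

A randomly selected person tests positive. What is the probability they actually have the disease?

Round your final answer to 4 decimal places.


Let D = has disease, + = positive test

Given:
- P(D) = 0.0758 (prevalence)
- P(+|D) = 0.8856 (sensitivity)
- P(-|¬D) = 0.9342 (specificity)
- P(+|¬D) = 0.0658 (false positive rate = 1 - specificity)

Step 1: Find P(+)
P(+) = P(+|D)P(D) + P(+|¬D)P(¬D)
     = 0.8856 × 0.0758 + 0.0658 × 0.9242
     = 0.06712848 + 0.06081236
     = 0.12794084

Step 2: Apply Bayes' theorem for P(D|+)
P(D|+) = P(+|D)P(D) / P(+)
       = 0.06712848 / 0.12794084
       = 0.5247


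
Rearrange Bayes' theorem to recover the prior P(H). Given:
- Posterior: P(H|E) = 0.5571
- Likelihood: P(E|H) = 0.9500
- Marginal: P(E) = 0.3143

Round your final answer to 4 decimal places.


From Bayes' theorem: P(H|E) = P(E|H) × P(H) / P(E)

Rearranging for P(H):
P(H) = P(H|E) × P(E) / P(E|H)
     = 0.5571 × 0.3143 / 0.9500
     = 0.17509653 / 0.9500
     = 0.1843


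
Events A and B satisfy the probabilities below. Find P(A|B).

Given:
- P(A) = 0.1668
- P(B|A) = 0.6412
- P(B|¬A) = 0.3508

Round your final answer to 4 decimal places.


Bayes' theorem: P(A|B) = P(B|A) × P(A) / P(B)

Step 1: Calculate P(B) using law of total probability
P(B) = P(B|A)P(A) + P(B|¬A)P(¬A)
     = 0.6412 × 0.1668 + 0.3508 × 0.8332
     = 0.10695216 + 0.29228656
     = 0.39923872

Step 2: Apply Bayes' theorem
P(A|B) = P(B|A) × P(A) / P(B)
       = 0.10695216 / 0.39923872
       = 0.2679


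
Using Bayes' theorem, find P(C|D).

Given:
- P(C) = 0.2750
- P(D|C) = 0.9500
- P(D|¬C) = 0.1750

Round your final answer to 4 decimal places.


Bayes' theorem: P(C|D) = P(D|C) × P(C) / P(D)

Step 1: Calculate P(D) using law of total probability
P(D) = P(D|C)P(C) + P(D|¬C)P(¬C)
     = 0.9500 × 0.2750 + 0.1750 × 0.7250
     = 0.26125000 + 0.12687500
     = 0.38812500

Step 2: Apply Bayes' theorem
P(C|D) = P(D|C) × P(C) / P(D)
       = 0.26125000 / 0.38812500
       = 0.6731


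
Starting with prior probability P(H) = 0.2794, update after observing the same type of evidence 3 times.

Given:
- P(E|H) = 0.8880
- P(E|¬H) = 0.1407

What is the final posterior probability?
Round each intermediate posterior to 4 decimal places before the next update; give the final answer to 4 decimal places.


Sequential Bayesian updating:

Initial prior: P(H) = 0.2794

Update 1:
  P(E) = 0.8880 × 0.2794 + 0.1407 × 0.7206 = 0.24810720 + 0.10138842 = 0.34949562
  P(H|E) = 0.24810720 / 0.34949562 = 0.7099

Update 2:
  P(E) = 0.8880 × 0.7099 + 0.1407 × 0.2901 = 0.63039120 + 0.04081707 = 0.67120827
  P(H|E) = 0.63039120 / 0.67120827 = 0.9392

Update 3:
  P(E) = 0.8880 × 0.9392 + 0.1407 × 0.0608 = 0.83400960 + 0.00855456 = 0.84256416
  P(H|E) = 0.83400960 / 0.84256416 = 0.9898

Final posterior: 0.9898


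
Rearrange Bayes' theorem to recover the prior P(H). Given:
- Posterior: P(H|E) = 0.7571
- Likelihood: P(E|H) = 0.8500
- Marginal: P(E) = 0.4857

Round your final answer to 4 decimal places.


From Bayes' theorem: P(H|E) = P(E|H) × P(H) / P(E)

Rearranging for P(H):
P(H) = P(H|E) × P(E) / P(E|H)
     = 0.7571 × 0.4857 / 0.8500
     = 0.36772347 / 0.8500
     = 0.4326


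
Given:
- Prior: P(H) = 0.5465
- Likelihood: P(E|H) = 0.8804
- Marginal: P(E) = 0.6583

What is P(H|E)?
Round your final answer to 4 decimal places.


Using Bayes' theorem:

P(H|E) = P(E|H) × P(H) / P(E)
       = 0.8804 × 0.5465 / 0.6583
       = 0.48113860 / 0.6583
       = 0.7309

The evidence strengthens our belief in H.
Prior: 0.5465 → Posterior: 0.7309


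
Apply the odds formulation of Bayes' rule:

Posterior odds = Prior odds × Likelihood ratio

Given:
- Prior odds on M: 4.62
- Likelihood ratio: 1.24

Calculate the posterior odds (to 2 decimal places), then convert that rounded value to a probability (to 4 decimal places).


Step 1: Calculate posterior odds
Posterior odds = Prior odds × LR
               = 4.62 × 1.24
               = 5.73

Step 2: Convert to probability
P(M|E) = Posterior odds / (1 + Posterior odds)
       = 5.73 / (1 + 5.73)
       = 5.73 / 6.73
       = 0.8514

The evidence increased P(M) from 0.8221 to 0.8514.


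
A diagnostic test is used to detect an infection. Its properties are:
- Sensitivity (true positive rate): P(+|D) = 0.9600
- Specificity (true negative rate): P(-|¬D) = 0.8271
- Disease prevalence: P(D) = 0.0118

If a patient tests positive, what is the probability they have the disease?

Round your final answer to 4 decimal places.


Let D = has disease, + = positive test

Given:
- P(D) = 0.0118 (prevalence)
- P(+|D) = 0.9600 (sensitivity)
- P(-|¬D) = 0.8271 (specificity)
- P(+|¬D) = 0.1729 (false positive rate = 1 - specificity)

Step 1: Find P(+)
P(+) = P(+|D)P(D) + P(+|¬D)P(¬D)
     = 0.9600 × 0.0118 + 0.1729 × 0.9882
     = 0.01132800 + 0.17085978
     = 0.18218778

Step 2: Apply Bayes' theorem for P(D|+)
P(D|+) = P(+|D)P(D) / P(+)
       = 0.01132800 / 0.18218778
       = 0.0622


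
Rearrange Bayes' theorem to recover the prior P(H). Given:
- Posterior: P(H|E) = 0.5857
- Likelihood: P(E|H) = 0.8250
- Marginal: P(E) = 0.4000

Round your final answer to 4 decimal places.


From Bayes' theorem: P(H|E) = P(E|H) × P(H) / P(E)

Rearranging for P(H):
P(H) = P(H|E) × P(E) / P(E|H)
     = 0.5857 × 0.4000 / 0.8250
     = 0.23428000 / 0.8250
     = 0.2840


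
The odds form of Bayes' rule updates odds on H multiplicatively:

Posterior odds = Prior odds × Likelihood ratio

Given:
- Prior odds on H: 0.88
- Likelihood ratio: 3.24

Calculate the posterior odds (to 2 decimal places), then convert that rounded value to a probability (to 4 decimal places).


Step 1: Calculate posterior odds
Posterior odds = Prior odds × LR
               = 0.88 × 3.24
               = 2.85

Step 2: Convert to probability
P(H|E) = Posterior odds / (1 + Posterior odds)
       = 2.85 / (1 + 2.85)
       = 2.85 / 3.85
       = 0.7403

The evidence increased P(H) from 0.4681 to 0.7403.


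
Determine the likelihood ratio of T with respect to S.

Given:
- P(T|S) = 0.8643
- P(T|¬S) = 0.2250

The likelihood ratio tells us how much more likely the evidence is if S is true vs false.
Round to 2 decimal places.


Likelihood Ratio (LR) = P(T|S) / P(T|¬S)

LR = 0.8643 / 0.2250
   = 3.84

The evidence is 3.84 times more likely if S is true than if S is false.
Because LR exceeds 1, T is evidence for S.


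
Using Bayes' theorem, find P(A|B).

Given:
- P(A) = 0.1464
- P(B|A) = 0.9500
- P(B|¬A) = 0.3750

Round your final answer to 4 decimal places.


Bayes' theorem: P(A|B) = P(B|A) × P(A) / P(B)

Step 1: Calculate P(B) using law of total probability
P(B) = P(B|A)P(A) + P(B|¬A)P(¬A)
     = 0.9500 × 0.1464 + 0.3750 × 0.8536
     = 0.13908000 + 0.32010000
     = 0.45918000

Step 2: Apply Bayes' theorem
P(A|B) = P(B|A) × P(A) / P(B)
       = 0.13908000 / 0.45918000
       = 0.3029


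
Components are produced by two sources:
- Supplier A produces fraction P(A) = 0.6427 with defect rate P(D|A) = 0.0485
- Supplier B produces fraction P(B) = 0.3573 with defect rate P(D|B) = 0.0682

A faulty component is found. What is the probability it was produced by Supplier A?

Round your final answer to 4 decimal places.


Let A = from Supplier A, D = faulty

Given:
- P(A) = 0.6427, P(B) = 0.3573
- P(D|A) = 0.0485, P(D|B) = 0.0682

Step 1: Find P(D)
P(D) = P(D|A)P(A) + P(D|B)P(B)
     = 0.0485 × 0.6427 + 0.0682 × 0.3573
     = 0.03117095 + 0.02436786
     = 0.05553881

Step 2: Apply Bayes' theorem
P(A|D) = P(D|A)P(A) / P(D)
       = 0.03117095 / 0.05553881
       = 0.5612


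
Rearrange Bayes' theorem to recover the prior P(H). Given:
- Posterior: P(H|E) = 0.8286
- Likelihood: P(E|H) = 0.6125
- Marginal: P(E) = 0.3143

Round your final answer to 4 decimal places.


From Bayes' theorem: P(H|E) = P(E|H) × P(H) / P(E)

Rearranging for P(H):
P(H) = P(H|E) × P(E) / P(E|H)
     = 0.8286 × 0.3143 / 0.6125
     = 0.26042898 / 0.6125
     = 0.4252


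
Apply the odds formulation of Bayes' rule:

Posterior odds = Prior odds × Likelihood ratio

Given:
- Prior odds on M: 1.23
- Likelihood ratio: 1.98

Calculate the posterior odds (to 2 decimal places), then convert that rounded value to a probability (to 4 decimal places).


Step 1: Calculate posterior odds
Posterior odds = Prior odds × LR
               = 1.23 × 1.98
               = 2.44

Step 2: Convert to probability
P(M|E) = Posterior odds / (1 + Posterior odds)
       = 2.44 / (1 + 2.44)
       = 2.44 / 3.44
       = 0.7093

The evidence increased P(M) from 0.5516 to 0.7093.


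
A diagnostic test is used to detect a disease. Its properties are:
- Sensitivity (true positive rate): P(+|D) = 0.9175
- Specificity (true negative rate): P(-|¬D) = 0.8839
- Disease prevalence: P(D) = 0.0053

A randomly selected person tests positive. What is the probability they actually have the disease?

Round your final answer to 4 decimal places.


Let D = has disease, + = positive test

Given:
- P(D) = 0.0053 (prevalence)
- P(+|D) = 0.9175 (sensitivity)
- P(-|¬D) = 0.8839 (specificity)
- P(+|¬D) = 0.1161 (false positive rate = 1 - specificity)

Step 1: Find P(+)
P(+) = P(+|D)P(D) + P(+|¬D)P(¬D)
     = 0.9175 × 0.0053 + 0.1161 × 0.9947
     = 0.00486275 + 0.11548467
     = 0.12034742

Step 2: Apply Bayes' theorem for P(D|+)
P(D|+) = P(+|D)P(D) / P(+)
       = 0.00486275 / 0.12034742
       = 0.0404


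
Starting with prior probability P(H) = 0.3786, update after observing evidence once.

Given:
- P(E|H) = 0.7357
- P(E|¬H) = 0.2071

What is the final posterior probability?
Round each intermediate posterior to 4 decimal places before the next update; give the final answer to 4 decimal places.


Sequential Bayesian updating:

Initial prior: P(H) = 0.3786

Update 1:
  P(E) = 0.7357 × 0.3786 + 0.2071 × 0.6214 = 0.27853602 + 0.12869194 = 0.40722796
  P(H|E) = 0.27853602 / 0.40722796 = 0.6840

Final posterior: 0.6840


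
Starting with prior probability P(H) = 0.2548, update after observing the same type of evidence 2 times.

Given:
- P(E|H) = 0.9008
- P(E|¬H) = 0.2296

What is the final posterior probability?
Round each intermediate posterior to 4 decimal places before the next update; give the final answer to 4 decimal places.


Sequential Bayesian updating:

Initial prior: P(H) = 0.2548

Update 1:
  P(E) = 0.9008 × 0.2548 + 0.2296 × 0.7452 = 0.22952384 + 0.17109792 = 0.40062176
  P(H|E) = 0.22952384 / 0.40062176 = 0.5729

Update 2:
  P(E) = 0.9008 × 0.5729 + 0.2296 × 0.4271 = 0.51606832 + 0.09806216 = 0.61413048
  P(H|E) = 0.51606832 / 0.61413048 = 0.8403

Final posterior: 0.8403


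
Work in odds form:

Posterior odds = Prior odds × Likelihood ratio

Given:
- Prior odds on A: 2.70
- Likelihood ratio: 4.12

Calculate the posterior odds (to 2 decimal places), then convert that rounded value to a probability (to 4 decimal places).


Step 1: Calculate posterior odds
Posterior odds = Prior odds × LR
               = 2.70 × 4.12
               = 11.12

Step 2: Convert to probability
P(A|E) = Posterior odds / (1 + Posterior odds)
       = 11.12 / (1 + 11.12)
       = 11.12 / 12.12
       = 0.9175

The evidence increased P(A) from 0.7297 to 0.9175.


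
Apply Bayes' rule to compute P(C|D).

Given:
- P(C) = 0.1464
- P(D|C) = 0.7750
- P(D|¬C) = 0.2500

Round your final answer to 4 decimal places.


Bayes' theorem: P(C|D) = P(D|C) × P(C) / P(D)

Step 1: Calculate P(D) using law of total probability
P(D) = P(D|C)P(C) + P(D|¬C)P(¬C)
     = 0.7750 × 0.1464 + 0.2500 × 0.8536
     = 0.11346000 + 0.21340000
     = 0.32686000

Step 2: Apply Bayes' theorem
P(C|D) = P(D|C) × P(C) / P(D)
       = 0.11346000 / 0.32686000
       = 0.3471


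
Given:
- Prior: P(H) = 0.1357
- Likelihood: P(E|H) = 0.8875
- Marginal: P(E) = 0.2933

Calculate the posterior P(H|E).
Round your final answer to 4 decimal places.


Using Bayes' theorem:

P(H|E) = P(E|H) × P(H) / P(E)
       = 0.8875 × 0.1357 / 0.2933
       = 0.12043375 / 0.2933
       = 0.4106

The evidence strengthens our belief in H.
Prior: 0.1357 → Posterior: 0.4106


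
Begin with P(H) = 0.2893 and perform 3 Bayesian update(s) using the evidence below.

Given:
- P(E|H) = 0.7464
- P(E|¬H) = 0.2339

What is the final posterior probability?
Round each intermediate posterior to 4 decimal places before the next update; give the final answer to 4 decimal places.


Sequential Bayesian updating:

Initial prior: P(H) = 0.2893

Update 1:
  P(E) = 0.7464 × 0.2893 + 0.2339 × 0.7107 = 0.21593352 + 0.16623273 = 0.38216625
  P(H|E) = 0.21593352 / 0.38216625 = 0.5650

Update 2:
  P(E) = 0.7464 × 0.5650 + 0.2339 × 0.4350 = 0.42171600 + 0.10174650 = 0.52346250
  P(H|E) = 0.42171600 / 0.52346250 = 0.8056

Update 3:
  P(E) = 0.7464 × 0.8056 + 0.2339 × 0.1944 = 0.60129984 + 0.04547016 = 0.64677000
  P(H|E) = 0.60129984 / 0.64677000 = 0.9297

Final posterior: 0.9297


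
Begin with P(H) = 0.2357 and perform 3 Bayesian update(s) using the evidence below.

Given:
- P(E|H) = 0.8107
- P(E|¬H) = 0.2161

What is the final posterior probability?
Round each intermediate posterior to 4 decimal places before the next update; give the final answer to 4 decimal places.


Sequential Bayesian updating:

Initial prior: P(H) = 0.2357

Update 1:
  P(E) = 0.8107 × 0.2357 + 0.2161 × 0.7643 = 0.19108199 + 0.16516523 = 0.35624722
  P(H|E) = 0.19108199 / 0.35624722 = 0.5364

Update 2:
  P(E) = 0.8107 × 0.5364 + 0.2161 × 0.4636 = 0.43485948 + 0.10018396 = 0.53504344
  P(H|E) = 0.43485948 / 0.53504344 = 0.8128

Update 3:
  P(E) = 0.8107 × 0.8128 + 0.2161 × 0.1872 = 0.65893696 + 0.04045392 = 0.69939088
  P(H|E) = 0.65893696 / 0.69939088 = 0.9422

Final posterior: 0.9422


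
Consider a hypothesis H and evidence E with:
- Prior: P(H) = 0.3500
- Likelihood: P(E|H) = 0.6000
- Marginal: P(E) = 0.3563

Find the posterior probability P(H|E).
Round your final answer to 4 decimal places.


Using Bayes' theorem:

P(H|E) = P(E|H) × P(H) / P(E)
       = 0.6000 × 0.3500 / 0.3563
       = 0.21000000 / 0.3563
       = 0.5894

The evidence strengthens our belief in H.
Prior: 0.3500 → Posterior: 0.5894


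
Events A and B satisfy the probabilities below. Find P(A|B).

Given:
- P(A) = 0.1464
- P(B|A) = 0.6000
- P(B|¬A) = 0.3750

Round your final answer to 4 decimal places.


Bayes' theorem: P(A|B) = P(B|A) × P(A) / P(B)

Step 1: Calculate P(B) using law of total probability
P(B) = P(B|A)P(A) + P(B|¬A)P(¬A)
     = 0.6000 × 0.1464 + 0.3750 × 0.8536
     = 0.08784000 + 0.32010000
     = 0.40794000

Step 2: Apply Bayes' theorem
P(A|B) = P(B|A) × P(A) / P(B)
       = 0.08784000 / 0.40794000
       = 0.2153


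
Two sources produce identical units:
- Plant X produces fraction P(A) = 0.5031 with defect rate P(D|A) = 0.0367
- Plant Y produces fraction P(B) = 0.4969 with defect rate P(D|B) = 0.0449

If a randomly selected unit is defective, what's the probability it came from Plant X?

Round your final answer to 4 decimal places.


Let A = from Plant X, D = defective

Given:
- P(A) = 0.5031, P(B) = 0.4969
- P(D|A) = 0.0367, P(D|B) = 0.0449

Step 1: Find P(D)
P(D) = P(D|A)P(A) + P(D|B)P(B)
     = 0.0367 × 0.5031 + 0.0449 × 0.4969
     = 0.01846377 + 0.02231081
     = 0.04077458

Step 2: Apply Bayes' theorem
P(A|D) = P(D|A)P(A) / P(D)
       = 0.01846377 / 0.04077458
       = 0.4528


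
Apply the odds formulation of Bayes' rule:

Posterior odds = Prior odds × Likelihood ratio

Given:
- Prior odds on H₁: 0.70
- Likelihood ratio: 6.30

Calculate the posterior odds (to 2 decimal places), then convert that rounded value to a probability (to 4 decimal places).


Step 1: Calculate posterior odds
Posterior odds = Prior odds × LR
               = 0.70 × 6.30
               = 4.41

Step 2: Convert to probability
P(H₁|E) = Posterior odds / (1 + Posterior odds)
       = 4.41 / (1 + 4.41)
       = 4.41 / 5.41
       = 0.8152

The evidence increased P(H₁) from 0.4118 to 0.8152.


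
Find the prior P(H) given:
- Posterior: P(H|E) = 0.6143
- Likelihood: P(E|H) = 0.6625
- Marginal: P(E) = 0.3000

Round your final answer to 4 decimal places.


From Bayes' theorem: P(H|E) = P(E|H) × P(H) / P(E)

Rearranging for P(H):
P(H) = P(H|E) × P(E) / P(E|H)
     = 0.6143 × 0.3000 / 0.6625
     = 0.18429000 / 0.6625
     = 0.2782


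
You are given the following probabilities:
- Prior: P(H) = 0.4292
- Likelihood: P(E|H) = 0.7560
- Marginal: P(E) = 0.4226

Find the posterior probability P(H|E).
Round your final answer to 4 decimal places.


Using Bayes' theorem:

P(H|E) = P(E|H) × P(H) / P(E)
       = 0.7560 × 0.4292 / 0.4226
       = 0.32447520 / 0.4226
       = 0.7678

The evidence strengthens our belief in H.
Prior: 0.4292 → Posterior: 0.7678


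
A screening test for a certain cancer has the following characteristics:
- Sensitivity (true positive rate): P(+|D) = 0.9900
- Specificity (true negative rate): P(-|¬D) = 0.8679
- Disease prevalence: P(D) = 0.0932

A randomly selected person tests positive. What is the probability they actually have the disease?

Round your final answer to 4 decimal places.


Let D = has disease, + = positive test

Given:
- P(D) = 0.0932 (prevalence)
- P(+|D) = 0.9900 (sensitivity)
- P(-|¬D) = 0.8679 (specificity)
- P(+|¬D) = 0.1321 (false positive rate = 1 - specificity)

Step 1: Find P(+)
P(+) = P(+|D)P(D) + P(+|¬D)P(¬D)
     = 0.9900 × 0.0932 + 0.1321 × 0.9068
     = 0.09226800 + 0.11978828
     = 0.21205628

Step 2: Apply Bayes' theorem for P(D|+)
P(D|+) = P(+|D)P(D) / P(+)
       = 0.09226800 / 0.21205628
       = 0.4351
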